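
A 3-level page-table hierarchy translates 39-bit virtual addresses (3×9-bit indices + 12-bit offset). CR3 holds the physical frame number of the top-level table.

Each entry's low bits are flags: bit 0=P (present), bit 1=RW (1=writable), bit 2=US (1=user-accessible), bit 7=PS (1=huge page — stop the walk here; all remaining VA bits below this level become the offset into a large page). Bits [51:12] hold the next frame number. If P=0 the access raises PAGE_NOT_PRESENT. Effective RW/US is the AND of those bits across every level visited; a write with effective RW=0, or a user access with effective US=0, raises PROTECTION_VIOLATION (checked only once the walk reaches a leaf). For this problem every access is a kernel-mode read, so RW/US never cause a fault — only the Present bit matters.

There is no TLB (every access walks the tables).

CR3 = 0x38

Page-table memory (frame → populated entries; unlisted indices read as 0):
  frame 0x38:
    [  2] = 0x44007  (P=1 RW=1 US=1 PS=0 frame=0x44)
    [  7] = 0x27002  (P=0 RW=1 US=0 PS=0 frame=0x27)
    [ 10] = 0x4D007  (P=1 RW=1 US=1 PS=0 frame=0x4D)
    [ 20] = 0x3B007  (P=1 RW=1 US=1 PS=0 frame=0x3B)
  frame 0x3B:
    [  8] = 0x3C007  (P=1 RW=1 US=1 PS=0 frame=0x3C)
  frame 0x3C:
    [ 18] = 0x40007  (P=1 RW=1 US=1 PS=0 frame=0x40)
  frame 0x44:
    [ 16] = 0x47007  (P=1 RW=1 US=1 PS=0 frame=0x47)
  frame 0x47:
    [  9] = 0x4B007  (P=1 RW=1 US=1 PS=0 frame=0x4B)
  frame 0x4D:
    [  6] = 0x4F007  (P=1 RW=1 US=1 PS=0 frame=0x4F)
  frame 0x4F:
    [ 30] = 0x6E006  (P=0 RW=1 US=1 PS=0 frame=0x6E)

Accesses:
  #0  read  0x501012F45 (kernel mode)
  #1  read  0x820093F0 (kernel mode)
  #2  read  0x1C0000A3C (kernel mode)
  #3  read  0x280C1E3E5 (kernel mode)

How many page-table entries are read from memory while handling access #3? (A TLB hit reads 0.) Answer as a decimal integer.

Walk each access:
#0 VA=0x501012F45 (r,kernel):
  L0 @0x38[20] → 0x3B007  P=1,RW=1,US=1,PS=0
  L1 @0x3B[8] → 0x3C007  P=1,RW=1,US=1,PS=0
  L2 @0x3C[18] → 0x40007  P=1,RW=1,US=1,PS=0
  ✓ 0x40F45  — 3 lookups
#1 VA=0x820093F0 (r,kernel):
  L0 @0x38[2] → 0x44007  P=1,RW=1,US=1,PS=0
  L1 @0x44[16] → 0x47007  P=1,RW=1,US=1,PS=0
  L2 @0x47[9] → 0x4B007  P=1,RW=1,US=1,PS=0
  ✓ 0x4B3F0  — 3 lookups
#2 VA=0x1C0000A3C (r,kernel):
  L0 @0x38[7] → 0x27002  P=0,RW=1,US=0,PS=0
  → PAGE_NOT_PRESENT  (1 entries read)
#3 VA=0x280C1E3E5 (r,kernel):
  L0 @0x38[10] → 0x4D007  P=1,RW=1,US=1,PS=0
  L1 @0x4D[6] → 0x4F007  P=1,RW=1,US=1,PS=0
  L2 @0x4F[30] → 0x6E006  P=0,RW=1,US=1,PS=0
  → PAGE_NOT_PRESENT  (3 entries read)

Entries read for #3: 3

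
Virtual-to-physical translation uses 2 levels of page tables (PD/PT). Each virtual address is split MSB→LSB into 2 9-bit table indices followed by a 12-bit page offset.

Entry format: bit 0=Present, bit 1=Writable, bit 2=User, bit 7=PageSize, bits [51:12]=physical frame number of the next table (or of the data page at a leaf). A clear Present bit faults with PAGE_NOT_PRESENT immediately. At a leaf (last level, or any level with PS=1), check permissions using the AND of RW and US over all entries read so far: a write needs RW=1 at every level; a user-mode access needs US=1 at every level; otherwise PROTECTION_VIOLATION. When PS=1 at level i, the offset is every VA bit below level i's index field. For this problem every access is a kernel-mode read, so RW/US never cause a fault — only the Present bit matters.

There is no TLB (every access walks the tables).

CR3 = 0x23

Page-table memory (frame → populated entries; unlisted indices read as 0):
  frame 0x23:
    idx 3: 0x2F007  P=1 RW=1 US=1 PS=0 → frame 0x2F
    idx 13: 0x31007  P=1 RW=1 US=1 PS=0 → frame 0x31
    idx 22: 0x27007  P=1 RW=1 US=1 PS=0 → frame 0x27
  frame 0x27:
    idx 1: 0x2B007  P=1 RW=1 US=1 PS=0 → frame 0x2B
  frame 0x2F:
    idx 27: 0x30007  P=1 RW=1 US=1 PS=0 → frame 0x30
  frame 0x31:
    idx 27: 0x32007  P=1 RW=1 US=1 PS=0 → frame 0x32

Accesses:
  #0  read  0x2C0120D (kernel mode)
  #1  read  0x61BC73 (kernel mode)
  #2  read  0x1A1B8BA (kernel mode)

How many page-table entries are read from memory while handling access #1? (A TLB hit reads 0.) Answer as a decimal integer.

Trace:
#0 VA=0x2C0120D (r,kernel):
  [0] read 0x23 idx=22: raw=0x27007 flags P=1 W=1 U=1 S=0
  [1] read 0x27 idx=1: raw=0x2B007 flags P=1 W=1 U=1 S=0
  → PA=0x2B20D  (2 entries read)
#1 VA=0x61BC73 (r,kernel):
  [0] read 0x23 idx=3: raw=0x2F007 flags P=1 W=1 U=1 S=0
  [1] read 0x2F idx=27: raw=0x30007 flags P=1 W=1 U=1 S=0
  → PA=0x30C73  (2 entries read)
#2 VA=0x1A1B8BA (r,kernel):
  [0] read 0x23 idx=13: raw=0x31007 flags P=1 W=1 U=1 S=0
  [1] read 0x31 idx=27: raw=0x32007 flags P=1 W=1 U=1 S=0
  → PA=0x328BA  (2 entries read)

Entries read for #1: 2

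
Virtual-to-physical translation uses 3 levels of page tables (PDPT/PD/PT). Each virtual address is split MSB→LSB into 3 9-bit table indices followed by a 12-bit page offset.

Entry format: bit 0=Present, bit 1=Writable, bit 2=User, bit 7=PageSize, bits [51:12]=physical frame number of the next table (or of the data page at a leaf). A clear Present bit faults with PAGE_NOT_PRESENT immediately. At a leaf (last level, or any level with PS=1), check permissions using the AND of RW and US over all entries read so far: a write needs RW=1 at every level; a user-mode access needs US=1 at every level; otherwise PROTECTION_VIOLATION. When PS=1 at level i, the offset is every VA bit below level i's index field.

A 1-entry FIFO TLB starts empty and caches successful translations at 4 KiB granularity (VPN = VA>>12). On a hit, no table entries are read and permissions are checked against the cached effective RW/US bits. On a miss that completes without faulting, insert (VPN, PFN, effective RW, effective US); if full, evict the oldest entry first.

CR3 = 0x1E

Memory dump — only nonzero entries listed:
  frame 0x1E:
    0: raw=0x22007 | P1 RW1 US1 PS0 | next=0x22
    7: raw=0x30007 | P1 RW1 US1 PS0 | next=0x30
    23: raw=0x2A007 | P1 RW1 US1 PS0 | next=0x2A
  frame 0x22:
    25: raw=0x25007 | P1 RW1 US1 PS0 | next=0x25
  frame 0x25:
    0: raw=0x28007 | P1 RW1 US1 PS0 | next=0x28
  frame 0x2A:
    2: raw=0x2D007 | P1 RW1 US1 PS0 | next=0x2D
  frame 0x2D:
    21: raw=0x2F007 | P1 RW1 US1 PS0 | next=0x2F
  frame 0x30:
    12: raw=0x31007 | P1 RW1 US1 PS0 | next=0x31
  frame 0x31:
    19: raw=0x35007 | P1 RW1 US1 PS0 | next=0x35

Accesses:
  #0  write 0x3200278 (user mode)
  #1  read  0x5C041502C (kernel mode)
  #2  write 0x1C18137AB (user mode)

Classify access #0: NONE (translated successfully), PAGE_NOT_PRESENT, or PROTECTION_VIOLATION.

Walk each access:
#0 VA=0x3200278 (w,user):
  [0] read 0x1E idx=0: raw=0x22007 flags P=1 W=1 U=1 S=0
  [1] read 0x22 idx=25: raw=0x25007 flags P=1 W=1 U=1 S=0
  [2] read 0x25 idx=0: raw=0x28007 flags P=1 W=1 U=1 S=0
  → PA=0x28278  (3 entries read)
#1 VA=0x5C041502C (r,kernel):
  [0] read 0x1E idx=23: raw=0x2A007 flags P=1 W=1 U=1 S=0
  [1] read 0x2A idx=2: raw=0x2D007 flags P=1 W=1 U=1 S=0
  [2] read 0x2D idx=21: raw=0x2F007 flags P=1 W=1 U=1 S=0
  → PA=0x2F02C  (3 entries read)
#2 VA=0x1C18137AB (w,user):
  [0] read 0x1E idx=7: raw=0x30007 flags P=1 W=1 U=1 S=0
  [1] read 0x30 idx=12: raw=0x31007 flags P=1 W=1 U=1 S=0
  [2] read 0x31 idx=19: raw=0x35007 flags P=1 W=1 U=1 S=0
  → PA=0x357AB  (3 entries read)

Access #0 fault: NONE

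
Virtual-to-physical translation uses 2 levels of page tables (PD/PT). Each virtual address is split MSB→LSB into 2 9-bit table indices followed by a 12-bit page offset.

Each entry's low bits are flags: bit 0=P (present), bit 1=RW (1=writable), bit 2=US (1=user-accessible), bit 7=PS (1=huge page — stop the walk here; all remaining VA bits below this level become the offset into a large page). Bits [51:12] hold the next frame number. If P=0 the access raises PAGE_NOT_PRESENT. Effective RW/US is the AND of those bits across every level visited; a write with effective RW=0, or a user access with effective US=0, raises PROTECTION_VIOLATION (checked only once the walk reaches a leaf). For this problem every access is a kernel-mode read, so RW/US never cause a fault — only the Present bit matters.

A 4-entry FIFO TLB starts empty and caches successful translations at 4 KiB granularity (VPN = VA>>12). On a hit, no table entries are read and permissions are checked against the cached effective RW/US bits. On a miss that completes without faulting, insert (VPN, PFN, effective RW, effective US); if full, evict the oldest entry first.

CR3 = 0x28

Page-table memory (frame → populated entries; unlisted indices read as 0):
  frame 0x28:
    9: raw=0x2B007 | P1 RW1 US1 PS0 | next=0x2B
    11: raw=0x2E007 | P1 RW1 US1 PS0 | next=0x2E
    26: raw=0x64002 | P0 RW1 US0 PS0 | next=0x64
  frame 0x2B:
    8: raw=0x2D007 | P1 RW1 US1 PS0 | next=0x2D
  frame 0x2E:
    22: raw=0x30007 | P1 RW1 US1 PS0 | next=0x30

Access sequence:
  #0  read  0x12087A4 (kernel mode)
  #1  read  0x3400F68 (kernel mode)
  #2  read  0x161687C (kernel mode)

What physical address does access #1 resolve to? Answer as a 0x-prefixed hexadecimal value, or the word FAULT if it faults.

Trace:
#0 VA=0x12087A4 (r,kernel):
  lvl0: tbl 0x28, slot 9 ⇒ 0x2B007 (P1/RW1/US1/PS0)
  lvl1: tbl 0x2B, slot 8 ⇒ 0x2D007 (P1/RW1/US1/PS0)
  → PA=0x2D7A4  (2 entries read)
#1 VA=0x3400F68 (r,kernel):
  lvl0: tbl 0x28, slot 26 ⇒ 0x64002 (P0/RW1/US0/PS0)
  → PAGE_NOT_PRESENT  (1 entries read)
#2 VA=0x161687C (r,kernel):
  lvl0: tbl 0x28, slot 11 ⇒ 0x2E007 (P1/RW1/US1/PS0)
  lvl1: tbl 0x2E, slot 22 ⇒ 0x30007 (P1/RW1/US1/PS0)
  → PA=0x3087C  (2 entries read)

Access #1 PA: FAULT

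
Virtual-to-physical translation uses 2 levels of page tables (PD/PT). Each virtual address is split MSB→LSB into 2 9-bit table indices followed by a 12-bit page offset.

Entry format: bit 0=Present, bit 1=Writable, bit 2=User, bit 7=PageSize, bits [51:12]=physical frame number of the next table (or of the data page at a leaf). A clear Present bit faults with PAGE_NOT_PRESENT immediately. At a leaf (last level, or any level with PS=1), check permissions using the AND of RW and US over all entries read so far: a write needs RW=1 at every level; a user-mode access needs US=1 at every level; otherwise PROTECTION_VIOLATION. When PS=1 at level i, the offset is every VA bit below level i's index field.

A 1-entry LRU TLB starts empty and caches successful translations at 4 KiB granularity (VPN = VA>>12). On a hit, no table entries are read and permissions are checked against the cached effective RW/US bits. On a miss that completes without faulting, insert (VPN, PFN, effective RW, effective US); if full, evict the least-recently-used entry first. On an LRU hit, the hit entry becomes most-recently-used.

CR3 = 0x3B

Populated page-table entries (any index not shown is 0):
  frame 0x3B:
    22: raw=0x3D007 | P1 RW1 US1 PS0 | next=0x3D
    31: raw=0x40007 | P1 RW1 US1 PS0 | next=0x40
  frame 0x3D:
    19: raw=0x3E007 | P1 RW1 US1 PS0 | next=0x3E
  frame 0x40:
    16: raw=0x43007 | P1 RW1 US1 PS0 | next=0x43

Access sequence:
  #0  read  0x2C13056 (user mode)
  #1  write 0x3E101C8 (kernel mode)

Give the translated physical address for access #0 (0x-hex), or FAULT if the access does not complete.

Walk each access:
#0 VA=0x2C13056 (r,user):
  [0] read 0x3B idx=22: raw=0x3D007 flags P=1 W=1 U=1 S=0
  [1] read 0x3D idx=19: raw=0x3E007 flags P=1 W=1 U=1 S=0
  ⇒ phys 0x3E056  [2 reads]
#1 VA=0x3E101C8 (w,kernel):
  [0] read 0x3B idx=31: raw=0x40007 flags P=1 W=1 U=1 S=0
  [1] read 0x40 idx=16: raw=0x43007 flags P=1 W=1 U=1 S=0
  ⇒ phys 0x431C8  [2 reads]

Access #0 PA: 0x3E056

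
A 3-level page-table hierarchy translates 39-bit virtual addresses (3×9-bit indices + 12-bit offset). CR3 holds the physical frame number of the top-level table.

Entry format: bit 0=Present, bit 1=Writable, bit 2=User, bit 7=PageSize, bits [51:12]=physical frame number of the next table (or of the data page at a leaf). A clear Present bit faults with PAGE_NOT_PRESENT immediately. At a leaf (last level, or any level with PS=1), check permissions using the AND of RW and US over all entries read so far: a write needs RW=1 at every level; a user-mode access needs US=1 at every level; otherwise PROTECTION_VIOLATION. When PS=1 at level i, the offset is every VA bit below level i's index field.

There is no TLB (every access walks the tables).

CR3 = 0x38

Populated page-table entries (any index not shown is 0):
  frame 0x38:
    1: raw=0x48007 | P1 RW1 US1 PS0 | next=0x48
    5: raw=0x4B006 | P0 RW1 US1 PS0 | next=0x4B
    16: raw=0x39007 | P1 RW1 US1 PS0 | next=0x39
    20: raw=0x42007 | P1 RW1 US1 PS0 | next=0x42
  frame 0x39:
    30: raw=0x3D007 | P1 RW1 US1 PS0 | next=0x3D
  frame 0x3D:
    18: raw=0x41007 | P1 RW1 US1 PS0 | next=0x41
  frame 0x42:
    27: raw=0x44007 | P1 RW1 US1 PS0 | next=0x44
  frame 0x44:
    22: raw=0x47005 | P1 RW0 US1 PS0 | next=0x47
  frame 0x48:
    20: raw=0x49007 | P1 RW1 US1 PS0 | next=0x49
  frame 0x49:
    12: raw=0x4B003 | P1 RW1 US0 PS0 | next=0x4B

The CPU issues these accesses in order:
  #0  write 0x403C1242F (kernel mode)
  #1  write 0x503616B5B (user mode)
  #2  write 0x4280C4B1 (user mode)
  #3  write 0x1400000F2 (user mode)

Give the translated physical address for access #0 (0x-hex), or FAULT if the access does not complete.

Per-access translation:
#0 VA=0x403C1242F (w,kernel):
  L0: frame=0x38 idx=16 entry=0x39007 [P=1 RW=1 US=1 PS=0]
  L1: frame=0x39 idx=30 entry=0x3D007 [P=1 RW=1 US=1 PS=0]
  L2: frame=0x3D idx=18 entry=0x41007 [P=1 RW=1 US=1 PS=0]
  ⇒ phys 0x4142F  [3 reads]
#1 VA=0x503616B5B (w,user):
  L0: frame=0x38 idx=20 entry=0x42007 [P=1 RW=1 US=1 PS=0]
  L1: frame=0x42 idx=27 entry=0x44007 [P=1 RW=1 US=1 PS=0]
  L2: frame=0x44 idx=22 entry=0x47005 [P=1 RW=0 US=1 PS=0]
  → PROTECTION_VIOLATION  (3 entries read)
#2 VA=0x4280C4B1 (w,user):
  L0: frame=0x38 idx=1 entry=0x48007 [P=1 RW=1 US=1 PS=0]
  L1: frame=0x48 idx=20 entry=0x49007 [P=1 RW=1 US=1 PS=0]
  L2: frame=0x49 idx=12 entry=0x4B003 [P=1 RW=1 US=0 PS=0]
  → PROTECTION_VIOLATION  (3 entries read)
#3 VA=0x1400000F2 (w,user):
  L0: frame=0x38 idx=5 entry=0x4B006 [P=0 RW=1 US=1 PS=0]
  → PAGE_NOT_PRESENT  (1 entries read)

Access #0 PA: 0x4142F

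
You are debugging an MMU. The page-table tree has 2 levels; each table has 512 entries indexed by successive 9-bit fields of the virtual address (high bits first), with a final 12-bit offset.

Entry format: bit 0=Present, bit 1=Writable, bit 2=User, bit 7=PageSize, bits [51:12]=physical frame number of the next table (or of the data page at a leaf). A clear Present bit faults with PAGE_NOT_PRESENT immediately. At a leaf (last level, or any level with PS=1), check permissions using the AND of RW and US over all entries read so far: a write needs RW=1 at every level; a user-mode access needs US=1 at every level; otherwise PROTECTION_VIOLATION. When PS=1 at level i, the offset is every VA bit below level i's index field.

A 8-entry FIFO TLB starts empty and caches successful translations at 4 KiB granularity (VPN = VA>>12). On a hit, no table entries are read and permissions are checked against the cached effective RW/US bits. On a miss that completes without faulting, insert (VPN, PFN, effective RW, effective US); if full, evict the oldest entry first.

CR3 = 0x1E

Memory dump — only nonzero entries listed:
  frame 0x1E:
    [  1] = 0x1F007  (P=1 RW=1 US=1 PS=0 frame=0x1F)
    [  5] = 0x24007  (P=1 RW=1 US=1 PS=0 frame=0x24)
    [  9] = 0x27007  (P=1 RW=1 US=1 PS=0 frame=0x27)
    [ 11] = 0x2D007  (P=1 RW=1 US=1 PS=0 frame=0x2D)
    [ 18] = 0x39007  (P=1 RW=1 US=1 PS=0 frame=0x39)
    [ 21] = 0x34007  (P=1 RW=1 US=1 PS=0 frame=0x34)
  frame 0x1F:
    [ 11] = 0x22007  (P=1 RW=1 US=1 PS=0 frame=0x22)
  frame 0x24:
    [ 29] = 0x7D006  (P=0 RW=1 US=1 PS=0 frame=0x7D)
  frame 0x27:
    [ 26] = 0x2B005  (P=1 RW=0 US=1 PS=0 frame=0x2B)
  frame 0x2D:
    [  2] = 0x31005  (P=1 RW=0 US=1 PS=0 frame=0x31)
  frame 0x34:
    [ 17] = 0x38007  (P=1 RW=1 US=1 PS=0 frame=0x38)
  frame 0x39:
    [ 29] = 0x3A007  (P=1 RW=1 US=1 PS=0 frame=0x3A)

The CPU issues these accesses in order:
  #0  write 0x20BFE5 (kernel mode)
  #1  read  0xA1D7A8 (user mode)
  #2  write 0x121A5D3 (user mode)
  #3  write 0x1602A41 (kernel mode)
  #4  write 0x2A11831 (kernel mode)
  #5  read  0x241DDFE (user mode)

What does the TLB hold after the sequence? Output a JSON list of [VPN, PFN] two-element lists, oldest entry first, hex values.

Walk each access:
#0 VA=0x20BFE5 (w,kernel):
  lvl0: tbl 0x1E, slot 1 ⇒ 0x1F007 (P1/RW1/US1/PS0)
  lvl1: tbl 0x1F, slot 11 ⇒ 0x22007 (P1/RW1/US1/PS0)
  ⇒ phys 0x22FE5  [2 reads]
#1 VA=0xA1D7A8 (r,user):
  lvl0: tbl 0x1E, slot 5 ⇒ 0x24007 (P1/RW1/US1/PS0)
  lvl1: tbl 0x24, slot 29 ⇒ 0x7D006 (P0/RW1/US1/PS0)
  ✗ PAGE_NOT_PRESENT  [2 reads]
#2 VA=0x121A5D3 (w,user):
  lvl0: tbl 0x1E, slot 9 ⇒ 0x27007 (P1/RW1/US1/PS0)
  lvl1: tbl 0x27, slot 26 ⇒ 0x2B005 (P1/RW0/US1/PS0)
  ✗ PROTECTION_VIOLATION  [2 reads]
#3 VA=0x1602A41 (w,kernel):
  lvl0: tbl 0x1E, slot 11 ⇒ 0x2D007 (P1/RW1/US1/PS0)
  lvl1: tbl 0x2D, slot 2 ⇒ 0x31005 (P1/RW0/US1/PS0)
  ✗ PROTECTION_VIOLATION  [2 reads]
#4 VA=0x2A11831 (w,kernel):
  lvl0: tbl 0x1E, slot 21 ⇒ 0x34007 (P1/RW1/US1/PS0)
  lvl1: tbl 0x34, slot 17 ⇒ 0x38007 (P1/RW1/US1/PS0)
  ⇒ phys 0x38831  [2 reads]
#5 VA=0x241DDFE (r,user):
  lvl0: tbl 0x1E, slot 18 ⇒ 0x39007 (P1/RW1/US1/PS0)
  lvl1: tbl 0x39, slot 29 ⇒ 0x3A007 (P1/RW1/US1/PS0)
  ⇒ phys 0x3ADFE  [2 reads]

TLB: [["0x20B", "0x22"], ["0x2A11", "0x38"], ["0x241D", "0x3A"]]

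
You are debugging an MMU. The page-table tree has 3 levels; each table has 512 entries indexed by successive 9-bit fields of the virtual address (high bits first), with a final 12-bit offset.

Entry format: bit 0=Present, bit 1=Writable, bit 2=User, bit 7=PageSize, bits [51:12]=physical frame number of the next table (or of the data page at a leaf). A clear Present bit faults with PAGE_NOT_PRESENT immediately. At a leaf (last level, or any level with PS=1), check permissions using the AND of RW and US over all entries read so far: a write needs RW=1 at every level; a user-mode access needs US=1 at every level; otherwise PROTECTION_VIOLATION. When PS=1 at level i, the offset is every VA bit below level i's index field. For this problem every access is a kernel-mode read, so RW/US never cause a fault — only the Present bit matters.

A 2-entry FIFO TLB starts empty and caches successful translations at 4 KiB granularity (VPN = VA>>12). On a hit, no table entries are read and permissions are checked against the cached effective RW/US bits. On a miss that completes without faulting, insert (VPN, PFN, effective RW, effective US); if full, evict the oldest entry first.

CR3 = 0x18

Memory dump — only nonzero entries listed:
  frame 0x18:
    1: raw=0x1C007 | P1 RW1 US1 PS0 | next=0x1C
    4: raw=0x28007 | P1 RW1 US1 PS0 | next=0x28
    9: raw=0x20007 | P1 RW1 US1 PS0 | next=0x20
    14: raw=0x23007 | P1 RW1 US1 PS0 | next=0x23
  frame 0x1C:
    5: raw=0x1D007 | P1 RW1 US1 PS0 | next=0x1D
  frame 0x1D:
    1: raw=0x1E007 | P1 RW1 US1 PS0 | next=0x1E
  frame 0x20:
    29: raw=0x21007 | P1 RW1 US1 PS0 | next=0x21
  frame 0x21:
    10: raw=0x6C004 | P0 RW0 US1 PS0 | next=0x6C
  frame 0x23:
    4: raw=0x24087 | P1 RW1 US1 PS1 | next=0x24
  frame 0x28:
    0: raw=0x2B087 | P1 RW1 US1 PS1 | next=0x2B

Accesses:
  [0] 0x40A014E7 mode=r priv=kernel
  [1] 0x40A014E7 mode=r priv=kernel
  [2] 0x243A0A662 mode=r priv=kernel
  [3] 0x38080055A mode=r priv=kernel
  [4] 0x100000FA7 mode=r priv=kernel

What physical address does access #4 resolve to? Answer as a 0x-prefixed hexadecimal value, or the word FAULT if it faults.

Trace:
#0 VA=0x40A014E7 (r,kernel):
  L0: frame=0x18 idx=1 entry=0x1C007 [P=1 RW=1 US=1 PS=0]
  L1: frame=0x1C idx=5 entry=0x1D007 [P=1 RW=1 US=1 PS=0]
  L2: frame=0x1D idx=1 entry=0x1E007 [P=1 RW=1 US=1 PS=0]
  → PA=0x1E4E7  (3 entries read)
#1 VA=0x40A014E7 (r,kernel):
  TLB hit vpn=0x40A01 → PA=0x1E4E7
#2 VA=0x243A0A662 (r,kernel):
  L0: frame=0x18 idx=9 entry=0x20007 [P=1 RW=1 US=1 PS=0]
  L1: frame=0x20 idx=29 entry=0x21007 [P=1 RW=1 US=1 PS=0]
  L2: frame=0x21 idx=10 entry=0x6C004 [P=0 RW=0 US=1 PS=0]
  → PAGE_NOT_PRESENT  (3 entries read)
#3 VA=0x38080055A (r,kernel):
  L0: frame=0x18 idx=14 entry=0x23007 [P=1 RW=1 US=1 PS=0]
  L1: frame=0x23 idx=4 entry=0x24087 [P=1 RW=1 US=1 PS=1]
  → PA=0x2455A (huge @L1)  (2 entries read)
#4 VA=0x100000FA7 (r,kernel):
  L0: frame=0x18 idx=4 entry=0x28007 [P=1 RW=1 US=1 PS=0]
  L1: frame=0x28 idx=0 entry=0x2B087 [P=1 RW=1 US=1 PS=1]
  → PA=0x2BFA7 (huge @L1)  (2 entries read)

Access #4 PA: 0x2BFA7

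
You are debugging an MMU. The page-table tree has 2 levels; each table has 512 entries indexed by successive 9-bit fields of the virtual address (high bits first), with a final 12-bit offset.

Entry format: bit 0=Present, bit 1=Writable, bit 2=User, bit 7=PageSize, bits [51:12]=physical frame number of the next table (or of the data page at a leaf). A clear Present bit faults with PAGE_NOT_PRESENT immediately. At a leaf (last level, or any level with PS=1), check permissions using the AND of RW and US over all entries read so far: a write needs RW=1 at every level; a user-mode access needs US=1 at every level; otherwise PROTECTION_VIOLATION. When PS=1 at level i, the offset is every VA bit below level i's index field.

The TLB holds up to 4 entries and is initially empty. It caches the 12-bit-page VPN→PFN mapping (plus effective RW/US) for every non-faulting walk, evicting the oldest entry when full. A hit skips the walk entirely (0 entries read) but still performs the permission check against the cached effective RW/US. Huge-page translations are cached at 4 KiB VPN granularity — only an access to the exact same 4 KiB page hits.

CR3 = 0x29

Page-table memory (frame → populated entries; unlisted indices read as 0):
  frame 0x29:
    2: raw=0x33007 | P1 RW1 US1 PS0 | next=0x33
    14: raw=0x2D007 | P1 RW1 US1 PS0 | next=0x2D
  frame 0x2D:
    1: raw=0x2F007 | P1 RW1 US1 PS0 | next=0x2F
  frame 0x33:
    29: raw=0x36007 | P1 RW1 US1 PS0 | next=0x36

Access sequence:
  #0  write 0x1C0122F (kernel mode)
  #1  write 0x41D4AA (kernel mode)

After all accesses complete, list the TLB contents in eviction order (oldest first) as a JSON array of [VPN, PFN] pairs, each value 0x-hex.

Trace:
#0 VA=0x1C0122F (w,kernel):
  L0: frame=0x29 idx=14 entry=0x2D007 [P=1 RW=1 US=1 PS=0]
  L1: frame=0x2D idx=1 entry=0x2F007 [P=1 RW=1 US=1 PS=0]
  → PA=0x2F22F  (2 entries read)
#1 VA=0x41D4AA (w,kernel):
  L0: frame=0x29 idx=2 entry=0x33007 [P=1 RW=1 US=1 PS=0]
  L1: frame=0x33 idx=29 entry=0x36007 [P=1 RW=1 US=1 PS=0]
  → PA=0x364AA  (2 entries read)

TLB: [["0x1C01", "0x2F"], ["0x41D", "0x36"]]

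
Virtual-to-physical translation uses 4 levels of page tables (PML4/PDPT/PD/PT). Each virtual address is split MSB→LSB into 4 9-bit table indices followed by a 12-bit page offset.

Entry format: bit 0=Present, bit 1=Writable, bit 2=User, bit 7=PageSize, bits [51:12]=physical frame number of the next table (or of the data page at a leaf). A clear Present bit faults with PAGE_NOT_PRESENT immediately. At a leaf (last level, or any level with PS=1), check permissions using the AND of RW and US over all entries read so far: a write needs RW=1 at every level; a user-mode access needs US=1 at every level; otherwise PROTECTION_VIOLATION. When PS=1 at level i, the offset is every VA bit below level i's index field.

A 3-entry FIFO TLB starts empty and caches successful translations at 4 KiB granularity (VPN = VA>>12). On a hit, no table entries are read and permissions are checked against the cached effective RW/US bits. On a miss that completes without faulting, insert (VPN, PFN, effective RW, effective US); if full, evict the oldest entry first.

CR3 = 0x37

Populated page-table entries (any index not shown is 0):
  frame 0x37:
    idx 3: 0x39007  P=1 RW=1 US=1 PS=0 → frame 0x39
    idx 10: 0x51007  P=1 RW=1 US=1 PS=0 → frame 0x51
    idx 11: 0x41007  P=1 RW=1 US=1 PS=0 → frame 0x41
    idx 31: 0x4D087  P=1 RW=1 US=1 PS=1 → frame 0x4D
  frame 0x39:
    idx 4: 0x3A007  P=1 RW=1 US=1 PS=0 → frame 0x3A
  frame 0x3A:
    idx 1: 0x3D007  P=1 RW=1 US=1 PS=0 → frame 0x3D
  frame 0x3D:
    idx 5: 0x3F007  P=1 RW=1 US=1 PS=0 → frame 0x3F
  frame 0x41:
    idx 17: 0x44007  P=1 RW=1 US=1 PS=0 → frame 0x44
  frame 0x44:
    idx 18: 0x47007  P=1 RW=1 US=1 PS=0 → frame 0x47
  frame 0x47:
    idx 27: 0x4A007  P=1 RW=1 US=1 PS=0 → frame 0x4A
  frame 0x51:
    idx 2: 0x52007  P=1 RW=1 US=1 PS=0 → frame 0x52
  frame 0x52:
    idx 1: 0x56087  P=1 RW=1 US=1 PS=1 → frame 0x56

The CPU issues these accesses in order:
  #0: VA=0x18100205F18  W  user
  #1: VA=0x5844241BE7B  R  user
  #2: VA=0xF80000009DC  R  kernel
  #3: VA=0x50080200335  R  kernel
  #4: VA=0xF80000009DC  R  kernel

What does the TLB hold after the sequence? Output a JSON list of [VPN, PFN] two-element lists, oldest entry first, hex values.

Walk each access:
#0 VA=0x18100205F18 (w,user):
  L0: frame=0x37 idx=3 entry=0x39007 [P=1 RW=1 US=1 PS=0]
  L1: frame=0x39 idx=4 entry=0x3A007 [P=1 RW=1 US=1 PS=0]
  L2: frame=0x3A idx=1 entry=0x3D007 [P=1 RW=1 US=1 PS=0]
  L3: frame=0x3D idx=5 entry=0x3F007 [P=1 RW=1 US=1 PS=0]
  ✓ 0x3FF18  — 4 lookups
#1 VA=0x5844241BE7B (r,user):
  L0: frame=0x37 idx=11 entry=0x41007 [P=1 RW=1 US=1 PS=0]
  L1: frame=0x41 idx=17 entry=0x44007 [P=1 RW=1 US=1 PS=0]
  L2: frame=0x44 idx=18 entry=0x47007 [P=1 RW=1 US=1 PS=0]
  L3: frame=0x47 idx=27 entry=0x4A007 [P=1 RW=1 US=1 PS=0]
  ✓ 0x4AE7B  — 4 lookups
#2 VA=0xF80000009DC (r,kernel):
  L0: frame=0x37 idx=31 entry=0x4D087 [P=1 RW=1 US=1 PS=1]
  ✓ 0x4D9DC (huge @L0)  — 1 lookups
#3 VA=0x50080200335 (r,kernel):
  L0: frame=0x37 idx=10 entry=0x51007 [P=1 RW=1 US=1 PS=0]
  L1: frame=0x51 idx=2 entry=0x52007 [P=1 RW=1 US=1 PS=0]
  L2: frame=0x52 idx=1 entry=0x56087 [P=1 RW=1 US=1 PS=1]
  ✓ 0x56335 (huge @L2)  — 3 lookups
#4 VA=0xF80000009DC (r,kernel):
  TLB hit vpn=0xF8000000 → PA=0x4D9DC

TLB: [["0x5844241B", "0x4A"], ["0xF8000000", "0x4D"], ["0x50080200", "0x56"]]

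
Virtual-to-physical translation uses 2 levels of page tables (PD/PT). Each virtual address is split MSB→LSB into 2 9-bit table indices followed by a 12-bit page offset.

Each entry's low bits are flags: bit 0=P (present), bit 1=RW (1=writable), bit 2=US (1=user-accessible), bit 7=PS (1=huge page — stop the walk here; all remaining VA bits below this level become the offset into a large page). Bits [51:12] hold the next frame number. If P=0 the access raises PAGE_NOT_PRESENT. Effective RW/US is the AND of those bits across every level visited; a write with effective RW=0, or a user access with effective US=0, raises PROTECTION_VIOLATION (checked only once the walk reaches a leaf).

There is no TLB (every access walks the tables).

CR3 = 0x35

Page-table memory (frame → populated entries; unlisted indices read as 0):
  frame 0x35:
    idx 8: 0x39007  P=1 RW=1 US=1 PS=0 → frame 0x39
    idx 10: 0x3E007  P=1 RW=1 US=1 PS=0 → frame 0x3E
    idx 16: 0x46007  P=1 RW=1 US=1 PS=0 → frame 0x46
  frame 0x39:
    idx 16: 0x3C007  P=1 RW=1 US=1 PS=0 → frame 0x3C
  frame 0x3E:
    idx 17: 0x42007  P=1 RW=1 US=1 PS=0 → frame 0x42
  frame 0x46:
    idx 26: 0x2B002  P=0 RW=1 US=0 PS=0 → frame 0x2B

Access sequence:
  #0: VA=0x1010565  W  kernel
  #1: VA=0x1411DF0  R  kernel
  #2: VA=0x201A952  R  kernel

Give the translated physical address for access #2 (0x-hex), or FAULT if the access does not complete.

Per-access translation:
#0 VA=0x1010565 (w,kernel):
  [0] read 0x35 idx=8: raw=0x39007 flags P=1 W=1 U=1 S=0
  [1] read 0x39 idx=16: raw=0x3C007 flags P=1 W=1 U=1 S=0
  ✓ 0x3C565  — 2 lookups
#1 VA=0x1411DF0 (r,kernel):
  [0] read 0x35 idx=10: raw=0x3E007 flags P=1 W=1 U=1 S=0
  [1] read 0x3E idx=17: raw=0x42007 flags P=1 W=1 U=1 S=0
  ✓ 0x42DF0  — 2 lookups
#2 VA=0x201A952 (r,kernel):
  [0] read 0x35 idx=16: raw=0x46007 flags P=1 W=1 U=1 S=0
  [1] read 0x46 idx=26: raw=0x2B002 flags P=0 W=1 U=0 S=0
  → PAGE_NOT_PRESENT  (2 entries read)

Access #2 PA: FAULT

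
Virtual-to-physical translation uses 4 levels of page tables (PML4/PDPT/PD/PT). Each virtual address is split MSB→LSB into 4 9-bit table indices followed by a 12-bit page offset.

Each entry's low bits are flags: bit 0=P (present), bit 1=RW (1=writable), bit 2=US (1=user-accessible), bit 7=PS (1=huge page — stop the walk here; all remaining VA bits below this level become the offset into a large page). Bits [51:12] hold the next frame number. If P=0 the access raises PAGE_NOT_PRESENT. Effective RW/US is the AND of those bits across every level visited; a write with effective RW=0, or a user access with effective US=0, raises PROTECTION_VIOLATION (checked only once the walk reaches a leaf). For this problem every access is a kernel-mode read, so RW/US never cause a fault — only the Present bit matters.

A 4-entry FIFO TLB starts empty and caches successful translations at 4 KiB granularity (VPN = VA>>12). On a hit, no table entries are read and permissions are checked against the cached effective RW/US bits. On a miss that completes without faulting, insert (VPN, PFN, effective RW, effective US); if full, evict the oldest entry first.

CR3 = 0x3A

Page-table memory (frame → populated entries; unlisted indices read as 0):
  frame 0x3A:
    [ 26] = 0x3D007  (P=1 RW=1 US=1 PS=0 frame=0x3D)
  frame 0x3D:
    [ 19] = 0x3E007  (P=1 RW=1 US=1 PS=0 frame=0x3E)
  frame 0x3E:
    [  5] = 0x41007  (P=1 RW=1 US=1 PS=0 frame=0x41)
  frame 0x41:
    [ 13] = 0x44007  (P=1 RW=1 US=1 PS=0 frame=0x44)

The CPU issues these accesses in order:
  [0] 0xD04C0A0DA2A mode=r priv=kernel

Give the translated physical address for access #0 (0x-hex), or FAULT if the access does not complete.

Walk each access:
#0 VA=0xD04C0A0DA2A (r,kernel):
  lvl0: tbl 0x3A, slot 26 ⇒ 0x3D007 (P1/RW1/US1/PS0)
  lvl1: tbl 0x3D, slot 19 ⇒ 0x3E007 (P1/RW1/US1/PS0)
  lvl2: tbl 0x3E, slot 5 ⇒ 0x41007 (P1/RW1/US1/PS0)
  lvl3: tbl 0x41, slot 13 ⇒ 0x44007 (P1/RW1/US1/PS0)
  → PA=0x44A2A  (4 entries read)

Access #0 PA: 0x44A2A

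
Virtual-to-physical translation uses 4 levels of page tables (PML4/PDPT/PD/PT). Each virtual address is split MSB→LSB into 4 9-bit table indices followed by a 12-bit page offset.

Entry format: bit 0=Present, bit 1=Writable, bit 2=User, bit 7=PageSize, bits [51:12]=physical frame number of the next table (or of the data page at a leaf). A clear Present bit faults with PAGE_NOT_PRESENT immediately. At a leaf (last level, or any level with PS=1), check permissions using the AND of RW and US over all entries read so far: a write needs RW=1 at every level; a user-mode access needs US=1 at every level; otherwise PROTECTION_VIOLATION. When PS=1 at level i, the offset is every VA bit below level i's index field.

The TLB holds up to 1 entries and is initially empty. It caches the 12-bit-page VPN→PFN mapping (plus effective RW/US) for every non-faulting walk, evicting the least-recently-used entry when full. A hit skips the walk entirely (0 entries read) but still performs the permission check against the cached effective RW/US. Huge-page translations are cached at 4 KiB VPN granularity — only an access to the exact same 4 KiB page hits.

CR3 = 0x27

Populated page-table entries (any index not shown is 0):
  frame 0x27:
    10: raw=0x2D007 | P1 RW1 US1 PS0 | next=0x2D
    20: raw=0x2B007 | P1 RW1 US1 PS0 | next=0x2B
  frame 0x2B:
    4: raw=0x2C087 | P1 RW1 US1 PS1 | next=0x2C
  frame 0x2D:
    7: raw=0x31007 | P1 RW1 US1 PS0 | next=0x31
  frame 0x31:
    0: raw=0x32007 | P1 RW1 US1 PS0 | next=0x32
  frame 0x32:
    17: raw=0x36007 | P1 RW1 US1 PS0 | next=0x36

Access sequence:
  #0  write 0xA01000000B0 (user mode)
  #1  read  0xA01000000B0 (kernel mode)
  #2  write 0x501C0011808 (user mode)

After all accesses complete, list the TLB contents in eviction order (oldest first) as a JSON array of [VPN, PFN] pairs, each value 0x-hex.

Walk each access:
#0 VA=0xA01000000B0 (w,user):
  L0: frame=0x27 idx=20 entry=0x2B007 [P=1 RW=1 US=1 PS=0]
  L1: frame=0x2B idx=4 entry=0x2C087 [P=1 RW=1 US=1 PS=1]
  → PA=0x2C0B0 (huge @L1)  (2 entries read)
#1 VA=0xA01000000B0 (r,kernel):
  TLB hit vpn=0xA0100000 → PA=0x2C0B0
#2 VA=0x501C0011808 (w,user):
  L0: frame=0x27 idx=10 entry=0x2D007 [P=1 RW=1 US=1 PS=0]
  L1: frame=0x2D idx=7 entry=0x31007 [P=1 RW=1 US=1 PS=0]
  L2: frame=0x31 idx=0 entry=0x32007 [P=1 RW=1 US=1 PS=0]
  L3: frame=0x32 idx=17 entry=0x36007 [P=1 RW=1 US=1 PS=0]
  → PA=0x36808  (4 entries read)

TLB: [["0x501C0011", "0x36"]]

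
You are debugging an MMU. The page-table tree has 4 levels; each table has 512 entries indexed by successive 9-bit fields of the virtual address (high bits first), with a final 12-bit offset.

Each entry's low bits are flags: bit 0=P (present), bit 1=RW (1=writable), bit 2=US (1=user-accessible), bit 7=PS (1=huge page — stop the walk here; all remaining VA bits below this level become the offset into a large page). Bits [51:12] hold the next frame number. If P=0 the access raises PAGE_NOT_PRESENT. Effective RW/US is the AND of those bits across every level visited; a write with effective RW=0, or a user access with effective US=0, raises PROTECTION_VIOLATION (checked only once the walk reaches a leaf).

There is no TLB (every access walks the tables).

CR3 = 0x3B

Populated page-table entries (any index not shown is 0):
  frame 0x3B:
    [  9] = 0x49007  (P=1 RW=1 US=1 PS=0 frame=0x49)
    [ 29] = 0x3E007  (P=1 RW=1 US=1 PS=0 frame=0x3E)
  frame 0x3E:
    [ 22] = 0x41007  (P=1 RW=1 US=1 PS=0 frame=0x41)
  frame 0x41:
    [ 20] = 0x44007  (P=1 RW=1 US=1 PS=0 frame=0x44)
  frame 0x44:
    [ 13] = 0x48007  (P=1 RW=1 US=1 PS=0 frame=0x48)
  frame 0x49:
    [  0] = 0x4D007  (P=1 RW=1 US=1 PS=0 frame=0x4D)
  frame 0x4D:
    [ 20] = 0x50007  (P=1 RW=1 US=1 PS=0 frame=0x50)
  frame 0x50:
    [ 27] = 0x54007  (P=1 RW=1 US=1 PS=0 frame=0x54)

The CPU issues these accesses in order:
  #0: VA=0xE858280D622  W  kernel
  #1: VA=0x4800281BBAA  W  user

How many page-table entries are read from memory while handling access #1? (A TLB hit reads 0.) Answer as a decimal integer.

Walk each access:
#0 VA=0xE858280D622 (w,kernel):
  lvl0: tbl 0x3B, slot 29 ⇒ 0x3E007 (P1/RW1/US1/PS0)
  lvl1: tbl 0x3E, slot 22 ⇒ 0x41007 (P1/RW1/US1/PS0)
  lvl2: tbl 0x41, slot 20 ⇒ 0x44007 (P1/RW1/US1/PS0)
  lvl3: tbl 0x44, slot 13 ⇒ 0x48007 (P1/RW1/US1/PS0)
  ✓ 0x48622  — 4 lookups
#1 VA=0x4800281BBAA (w,user):
  lvl0: tbl 0x3B, slot 9 ⇒ 0x49007 (P1/RW1/US1/PS0)
  lvl1: tbl 0x49, slot 0 ⇒ 0x4D007 (P1/RW1/US1/PS0)
  lvl2: tbl 0x4D, slot 20 ⇒ 0x50007 (P1/RW1/US1/PS0)
  lvl3: tbl 0x50, slot 27 ⇒ 0x54007 (P1/RW1/US1/PS0)
  ✓ 0x54BAA  — 4 lookups

Entries read for #1: 4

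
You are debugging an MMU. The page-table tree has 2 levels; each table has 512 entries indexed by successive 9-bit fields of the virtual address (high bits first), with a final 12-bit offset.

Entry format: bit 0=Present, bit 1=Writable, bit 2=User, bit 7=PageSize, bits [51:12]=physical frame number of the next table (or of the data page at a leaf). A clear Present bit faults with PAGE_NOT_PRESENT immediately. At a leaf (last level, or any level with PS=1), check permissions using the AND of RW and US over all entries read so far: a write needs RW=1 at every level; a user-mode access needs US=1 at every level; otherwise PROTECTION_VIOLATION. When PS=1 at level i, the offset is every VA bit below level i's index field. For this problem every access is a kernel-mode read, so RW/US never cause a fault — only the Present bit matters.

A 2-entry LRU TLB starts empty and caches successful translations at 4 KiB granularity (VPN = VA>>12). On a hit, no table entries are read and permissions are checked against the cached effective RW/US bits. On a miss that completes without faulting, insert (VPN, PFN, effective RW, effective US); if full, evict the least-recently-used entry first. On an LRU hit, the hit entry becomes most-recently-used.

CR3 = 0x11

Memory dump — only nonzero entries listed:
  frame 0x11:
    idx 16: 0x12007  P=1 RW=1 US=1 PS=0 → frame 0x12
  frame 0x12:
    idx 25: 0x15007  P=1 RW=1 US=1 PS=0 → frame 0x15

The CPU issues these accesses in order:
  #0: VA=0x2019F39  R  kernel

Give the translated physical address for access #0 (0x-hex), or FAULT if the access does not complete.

Walk each access:
#0 VA=0x2019F39 (r,kernel):
  lvl0: tbl 0x11, slot 16 ⇒ 0x12007 (P1/RW1/US1/PS0)
  lvl1: tbl 0x12, slot 25 ⇒ 0x15007 (P1/RW1/US1/PS0)
  → PA=0x15F39  (2 entries read)

Access #0 PA: 0x15F39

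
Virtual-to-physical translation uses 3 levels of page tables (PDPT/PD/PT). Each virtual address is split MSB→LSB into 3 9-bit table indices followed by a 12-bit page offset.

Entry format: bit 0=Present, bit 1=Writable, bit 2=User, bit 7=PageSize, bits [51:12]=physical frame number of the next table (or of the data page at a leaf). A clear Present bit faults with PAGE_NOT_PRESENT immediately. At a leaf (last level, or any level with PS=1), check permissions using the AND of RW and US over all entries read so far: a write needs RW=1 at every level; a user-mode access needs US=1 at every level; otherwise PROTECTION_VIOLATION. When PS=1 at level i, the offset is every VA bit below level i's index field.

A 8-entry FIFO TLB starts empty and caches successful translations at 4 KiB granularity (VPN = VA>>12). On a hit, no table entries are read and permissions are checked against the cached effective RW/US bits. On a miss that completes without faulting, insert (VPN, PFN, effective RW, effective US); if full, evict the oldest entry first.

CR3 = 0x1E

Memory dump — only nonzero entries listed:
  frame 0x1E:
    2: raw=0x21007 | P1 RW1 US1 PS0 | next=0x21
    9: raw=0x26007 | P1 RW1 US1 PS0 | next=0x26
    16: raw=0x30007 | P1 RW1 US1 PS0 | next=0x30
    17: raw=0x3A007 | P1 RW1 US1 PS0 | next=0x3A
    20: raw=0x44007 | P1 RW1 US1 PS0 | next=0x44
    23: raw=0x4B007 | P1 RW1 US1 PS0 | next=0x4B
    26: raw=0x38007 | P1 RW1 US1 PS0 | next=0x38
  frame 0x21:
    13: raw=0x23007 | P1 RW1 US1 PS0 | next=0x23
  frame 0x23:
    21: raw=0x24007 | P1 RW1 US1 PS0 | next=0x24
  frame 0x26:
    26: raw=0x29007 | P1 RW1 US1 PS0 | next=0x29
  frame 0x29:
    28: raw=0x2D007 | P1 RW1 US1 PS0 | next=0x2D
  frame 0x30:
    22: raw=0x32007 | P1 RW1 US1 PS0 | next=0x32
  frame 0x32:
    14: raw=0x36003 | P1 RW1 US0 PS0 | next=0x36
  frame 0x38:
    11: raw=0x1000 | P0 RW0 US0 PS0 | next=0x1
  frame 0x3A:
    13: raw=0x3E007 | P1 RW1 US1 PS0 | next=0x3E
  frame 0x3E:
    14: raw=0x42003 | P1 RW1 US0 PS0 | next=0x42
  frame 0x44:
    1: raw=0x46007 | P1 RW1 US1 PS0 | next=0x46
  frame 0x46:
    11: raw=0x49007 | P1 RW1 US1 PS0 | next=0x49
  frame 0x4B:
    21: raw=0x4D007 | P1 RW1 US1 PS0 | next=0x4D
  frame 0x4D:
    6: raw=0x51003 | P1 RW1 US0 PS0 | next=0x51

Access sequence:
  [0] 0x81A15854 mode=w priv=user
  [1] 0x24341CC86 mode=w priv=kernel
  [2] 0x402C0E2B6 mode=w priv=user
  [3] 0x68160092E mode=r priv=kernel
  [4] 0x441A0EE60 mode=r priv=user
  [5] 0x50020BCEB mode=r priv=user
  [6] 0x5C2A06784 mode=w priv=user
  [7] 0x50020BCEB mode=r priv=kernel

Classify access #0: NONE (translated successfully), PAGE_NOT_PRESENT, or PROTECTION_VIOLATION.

Trace:
#0 VA=0x81A15854 (w,user):
  lvl0: tbl 0x1E, slot 2 ⇒ 0x21007 (P1/RW1/US1/PS0)
  lvl1: tbl 0x21, slot 13 ⇒ 0x23007 (P1/RW1/US1/PS0)
  lvl2: tbl 0x23, slot 21 ⇒ 0x24007 (P1/RW1/US1/PS0)
  → PA=0x24854  (3 entries read)
#1 VA=0x24341CC86 (w,kernel):
  lvl0: tbl 0x1E, slot 9 ⇒ 0x26007 (P1/RW1/US1/PS0)
  lvl1: tbl 0x26, slot 26 ⇒ 0x29007 (P1/RW1/US1/PS0)
  lvl2: tbl 0x29, slot 28 ⇒ 0x2D007 (P1/RW1/US1/PS0)
  → PA=0x2DC86  (3 entries read)
#2 VA=0x402C0E2B6 (w,user):
  lvl0: tbl 0x1E, slot 16 ⇒ 0x30007 (P1/RW1/US1/PS0)
  lvl1: tbl 0x30, slot 22 ⇒ 0x32007 (P1/RW1/US1/PS0)
  lvl2: tbl 0x32, slot 14 ⇒ 0x36003 (P1/RW1/US0/PS0)
  ✗ PROTECTION_VIOLATION  [3 reads]
#3 VA=0x68160092E (r,kernel):
  lvl0: tbl 0x1E, slot 26 ⇒ 0x38007 (P1/RW1/US1/PS0)
  lvl1: tbl 0x38, slot 11 ⇒ 0x1000 (P0/RW0/US0/PS0)
  ✗ PAGE_NOT_PRESENT  [2 reads]
#4 VA=0x441A0EE60 (r,user):
  lvl0: tbl 0x1E, slot 17 ⇒ 0x3A007 (P1/RW1/US1/PS0)
  lvl1: tbl 0x3A, slot 13 ⇒ 0x3E007 (P1/RW1/US1/PS0)
  lvl2: tbl 0x3E, slot 14 ⇒ 0x42003 (P1/RW1/US0/PS0)
  ✗ PROTECTION_VIOLATION  [3 reads]
#5 VA=0x50020BCEB (r,user):
  lvl0: tbl 0x1E, slot 20 ⇒ 0x44007 (P1/RW1/US1/PS0)
  lvl1: tbl 0x44, slot 1 ⇒ 0x46007 (P1/RW1/US1/PS0)
  lvl2: tbl 0x46, slot 11 ⇒ 0x49007 (P1/RW1/US1/PS0)
  → PA=0x49CEB  (3 entries read)
#6 VA=0x5C2A06784 (w,user):
  lvl0: tbl 0x1E, slot 23 ⇒ 0x4B007 (P1/RW1/US1/PS0)
  lvl1: tbl 0x4B, slot 21 ⇒ 0x4D007 (P1/RW1/US1/PS0)
  lvl2: tbl 0x4D, slot 6 ⇒ 0x51003 (P1/RW1/US0/PS0)
  ✗ PROTECTION_VIOLATION  [3 reads]
#7 VA=0x50020BCEB (r,kernel):
  TLB hit vpn=0x50020B → PA=0x49CEB

Access #0 fault: NONE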